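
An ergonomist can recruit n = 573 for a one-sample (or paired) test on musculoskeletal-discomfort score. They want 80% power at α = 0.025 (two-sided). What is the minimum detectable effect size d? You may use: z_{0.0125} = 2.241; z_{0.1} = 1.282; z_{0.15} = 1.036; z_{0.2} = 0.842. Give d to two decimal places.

For a single sample (or paired design) of n = 573: d_min = (z_{α/2} + z_β)/√n.
z-sum = 2.241 + 0.842 = 3.083.
d_min = 3.083 / √573 = 3.083 / 23.937 = 0.129.

d_min ≈ 0.13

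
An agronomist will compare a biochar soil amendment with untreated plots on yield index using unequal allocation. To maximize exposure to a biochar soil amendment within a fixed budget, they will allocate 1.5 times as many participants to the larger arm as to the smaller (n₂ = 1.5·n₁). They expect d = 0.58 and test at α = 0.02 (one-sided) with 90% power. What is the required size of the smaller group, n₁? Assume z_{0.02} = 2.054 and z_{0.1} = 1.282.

n₁ = 56

With allocation ratio k = n₂/n₁ = 1.5, Var(x̄₁−x̄₂) = σ²(1/n₁ + 1/(k·n₁)) = σ²·(k+1)/(k·n₁).
So n₁ = (1 + 1/k)·((z_{α} + z_β)/d)² = 1.667 × (3.336/0.58)².
n₁ = 1.667 × 33.08 = 55.1.
Round up: n₁ = 56, giving n₂ = 1.5 × 56 = 84.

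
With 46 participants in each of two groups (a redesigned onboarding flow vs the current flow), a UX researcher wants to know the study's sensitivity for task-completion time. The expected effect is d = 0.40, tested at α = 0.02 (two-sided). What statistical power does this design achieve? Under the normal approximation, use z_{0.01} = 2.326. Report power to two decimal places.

For two equal groups, power = Φ(d·√(n/2) − z_{α/2}).
d·√(n/2) = 0.40 × √(46/2) = 0.40 × 4.796 = 1.918.
z_β = 1.918 − 2.326 = -0.408.
Power = Φ(-0.408) = 0.342.

power ≈ 0.34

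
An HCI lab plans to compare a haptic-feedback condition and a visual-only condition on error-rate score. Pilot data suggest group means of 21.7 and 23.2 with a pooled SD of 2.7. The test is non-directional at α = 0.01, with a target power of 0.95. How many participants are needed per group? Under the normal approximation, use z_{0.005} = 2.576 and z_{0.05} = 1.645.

Cohen's d = |M₁ − M₂| / SD_pooled = |21.7 − 23.2| / 2.7 = 1.5 / 2.7 = 0.556.
For two independent groups with equal n: n = 2·((z_{α/2} + z_β) / d)².
z_{α/2} + z_β = 2.576 + 1.645 = 4.221.
n = 2 × (4.221 / 0.556)² = 2 × 7.592² = 2 × 57.63 = 115.3.
Round up to the next whole participant.

n = 116 per group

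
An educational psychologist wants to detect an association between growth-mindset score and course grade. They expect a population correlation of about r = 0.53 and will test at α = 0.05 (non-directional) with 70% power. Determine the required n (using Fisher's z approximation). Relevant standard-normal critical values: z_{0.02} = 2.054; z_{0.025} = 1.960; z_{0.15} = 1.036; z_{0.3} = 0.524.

Fisher's z: C = ½·ln((1+r)/(1−r)) = ½·ln(3.2553) = 0.5901.
n = ((z_{α/2} + z_β)/C)² + 3.
(1.960 + 0.524) / 0.5901 = 2.484 / 0.5901 = 4.209.
n = 4.209² + 3 = 17.72 + 3 = 20.7.
Round up.

n = 21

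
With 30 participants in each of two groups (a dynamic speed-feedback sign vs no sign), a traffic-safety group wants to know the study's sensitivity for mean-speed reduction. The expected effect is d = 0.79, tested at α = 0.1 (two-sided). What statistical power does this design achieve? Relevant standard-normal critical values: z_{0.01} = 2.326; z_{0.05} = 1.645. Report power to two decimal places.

For two equal groups, power = Φ(d·√(n/2) − z_{α/2}).
d·√(n/2) = 0.79 × √(30/2) = 0.79 × 3.873 = 3.060.
z_β = 3.060 − 1.645 = 1.415.
Power = Φ(1.415) = 0.921.

power ≈ 0.92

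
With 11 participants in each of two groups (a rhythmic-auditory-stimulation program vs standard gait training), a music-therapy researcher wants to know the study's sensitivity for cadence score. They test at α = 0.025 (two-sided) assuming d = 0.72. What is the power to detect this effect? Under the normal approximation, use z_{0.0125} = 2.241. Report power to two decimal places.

For two equal groups, power = Φ(d·√(n/2) − z_{α/2}).
d·√(n/2) = 0.72 × √(11/2) = 0.72 × 2.345 = 1.689.
z_β = 1.689 − 2.241 = -0.552.
Power = Φ(-0.552) = 0.290.

power ≈ 0.29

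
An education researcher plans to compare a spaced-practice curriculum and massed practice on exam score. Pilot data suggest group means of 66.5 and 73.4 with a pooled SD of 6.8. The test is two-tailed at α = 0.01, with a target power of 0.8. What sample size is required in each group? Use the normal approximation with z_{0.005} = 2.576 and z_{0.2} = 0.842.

n = 23 per group

Cohen's d = |M₁ − M₂| / SD_pooled = |66.5 − 73.4| / 6.8 = 6.9 / 6.8 = 1.015.
For two independent groups with equal n: n = 2·((z_{α/2} + z_β) / d)².
z_{α/2} + z_β = 2.576 + 0.842 = 3.418.
n = 2 × (3.418 / 1.015)² = 2 × 3.367² = 2 × 11.34 = 22.7.
Round up to the next whole participant.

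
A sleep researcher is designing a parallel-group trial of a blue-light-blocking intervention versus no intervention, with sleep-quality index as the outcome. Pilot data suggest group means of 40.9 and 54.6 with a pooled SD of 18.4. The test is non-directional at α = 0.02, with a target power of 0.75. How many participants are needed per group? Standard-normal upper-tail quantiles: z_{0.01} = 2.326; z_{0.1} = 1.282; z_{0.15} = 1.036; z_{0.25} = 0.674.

Cohen's d = |M₁ − M₂| / SD_pooled = |40.9 − 54.6| / 18.4 = 13.7 / 18.4 = 0.745.
For two independent groups with equal n: n = 2·((z_{α/2} + z_β) / d)².
z_{α/2} + z_β = 2.326 + 0.674 = 3.000.
n = 2 × (3.000 / 0.745)² = 2 × 4.027² = 2 × 16.22 = 32.4.
Round up to the next whole participant.

n = 33 per group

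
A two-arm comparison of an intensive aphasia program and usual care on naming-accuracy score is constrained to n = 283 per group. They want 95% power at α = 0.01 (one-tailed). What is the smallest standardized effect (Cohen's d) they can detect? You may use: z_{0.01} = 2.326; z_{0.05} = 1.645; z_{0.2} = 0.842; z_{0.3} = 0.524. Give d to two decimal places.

d_min ≈ 0.33

For two independent groups of n = 283 each: d_min = (z_{α} + z_β)·√(2/n).
z-sum = 2.326 + 1.645 = 3.971.
d_min = 3.971 × √(2/283) = 3.971 × 0.0841 = 0.334.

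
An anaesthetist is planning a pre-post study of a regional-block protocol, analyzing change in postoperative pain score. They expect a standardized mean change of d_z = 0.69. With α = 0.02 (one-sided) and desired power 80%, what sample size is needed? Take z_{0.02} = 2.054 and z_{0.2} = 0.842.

n = 18 pairs

For a paired (one-sample on differences) test: n = ((z_{α} + z_β) / d)².
z_{α} + z_β = 2.054 + 0.842 = 2.896.
n = (2.896 / 0.69)² = 4.197² = 17.62.
Round up.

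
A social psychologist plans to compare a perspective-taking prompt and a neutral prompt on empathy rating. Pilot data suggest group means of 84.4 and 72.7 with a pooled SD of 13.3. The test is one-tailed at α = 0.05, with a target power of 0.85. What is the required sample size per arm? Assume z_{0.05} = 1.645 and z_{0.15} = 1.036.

Cohen's d = |M₁ − M₂| / SD_pooled = |84.4 − 72.7| / 13.3 = 11.7 / 13.3 = 0.880.
For two independent groups with equal n: n = 2·((z_{α} + z_β) / d)².
z_{α} + z_β = 1.645 + 1.036 = 2.681.
n = 2 × (2.681 / 0.880)² = 2 × 3.047² = 2 × 9.28 = 18.6.
Round up to the next whole participant.

n = 19 per group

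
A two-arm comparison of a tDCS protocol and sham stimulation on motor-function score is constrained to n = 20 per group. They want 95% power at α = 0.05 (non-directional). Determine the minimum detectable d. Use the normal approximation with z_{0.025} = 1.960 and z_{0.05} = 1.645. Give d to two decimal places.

d_min ≈ 1.14

For two independent groups of n = 20 each: d_min = (z_{α/2} + z_β)·√(2/n).
z-sum = 1.960 + 1.645 = 3.605.
d_min = 3.605 × √(2/20) = 3.605 × 0.3162 = 1.140.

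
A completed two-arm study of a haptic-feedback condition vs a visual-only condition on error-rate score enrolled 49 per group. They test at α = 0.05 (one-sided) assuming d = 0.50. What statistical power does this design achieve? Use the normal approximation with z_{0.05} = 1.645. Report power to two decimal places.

For two equal groups, power = Φ(d·√(n/2) − z_{α}).
d·√(n/2) = 0.50 × √(49/2) = 0.50 × 4.950 = 2.475.
z_β = 2.475 − 1.645 = 0.830.
Power = Φ(0.830) = 0.797.

power ≈ 0.80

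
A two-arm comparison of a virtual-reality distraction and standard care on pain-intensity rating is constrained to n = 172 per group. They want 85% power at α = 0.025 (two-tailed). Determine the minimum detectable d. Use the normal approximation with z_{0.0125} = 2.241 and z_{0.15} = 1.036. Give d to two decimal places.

d_min ≈ 0.35

For two independent groups of n = 172 each: d_min = (z_{α/2} + z_β)·√(2/n).
z-sum = 2.241 + 1.036 = 3.277.
d_min = 3.277 × √(2/172) = 3.277 × 0.1078 = 0.353.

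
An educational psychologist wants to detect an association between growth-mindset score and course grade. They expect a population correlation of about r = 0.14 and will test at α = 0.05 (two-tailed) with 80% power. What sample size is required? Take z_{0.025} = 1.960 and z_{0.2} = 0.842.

n = 399

Fisher's z: C = ½·ln((1+r)/(1−r)) = ½·ln(1.3256) = 0.1409.
n = ((z_{α/2} + z_β)/C)² + 3.
(1.960 + 0.842) / 0.1409 = 2.802 / 0.1409 = 19.886.
n = 19.886² + 3 = 395.47 + 3 = 398.5.
Round up.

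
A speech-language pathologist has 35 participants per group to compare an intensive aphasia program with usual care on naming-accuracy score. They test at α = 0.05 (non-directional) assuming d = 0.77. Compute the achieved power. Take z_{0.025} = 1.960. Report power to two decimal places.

For two equal groups, power = Φ(d·√(n/2) − z_{α/2}).
d·√(n/2) = 0.77 × √(35/2) = 0.77 × 4.183 = 3.221.
z_β = 3.221 − 1.960 = 1.261.
Power = Φ(1.261) = 0.896.

power ≈ 0.90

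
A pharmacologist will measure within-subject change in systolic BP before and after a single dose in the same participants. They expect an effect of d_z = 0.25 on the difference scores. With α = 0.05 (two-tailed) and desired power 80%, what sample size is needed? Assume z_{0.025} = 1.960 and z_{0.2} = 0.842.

For a paired (one-sample on differences) test: n = ((z_{α/2} + z_β) / d)².
z_{α/2} + z_β = 1.960 + 0.842 = 2.802.
n = (2.802 / 0.25)² = 11.208² = 125.62.
Round up.

n = 126 pairs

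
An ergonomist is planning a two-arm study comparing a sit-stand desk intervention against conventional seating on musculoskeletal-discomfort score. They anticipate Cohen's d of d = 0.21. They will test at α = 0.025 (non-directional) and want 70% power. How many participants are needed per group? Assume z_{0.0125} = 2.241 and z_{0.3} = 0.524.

For two independent groups with equal n: n = 2·((z_{α/2} + z_β) / d)².
z_{α/2} + z_β = 2.241 + 0.524 = 2.765.
n = 2 × (2.765 / 0.21)² = 2 × 13.167² = 2 × 173.36 = 346.7.
Round up to the next whole participant.

n = 347 per group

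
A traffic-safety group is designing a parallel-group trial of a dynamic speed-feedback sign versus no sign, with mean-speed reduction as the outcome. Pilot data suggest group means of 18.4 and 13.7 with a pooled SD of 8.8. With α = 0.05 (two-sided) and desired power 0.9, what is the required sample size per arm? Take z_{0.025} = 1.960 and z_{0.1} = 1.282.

Cohen's d = |M₁ − M₂| / SD_pooled = |18.4 − 13.7| / 8.8 = 4.7 / 8.8 = 0.534.
For two independent groups with equal n: n = 2·((z_{α/2} + z_β) / d)².
z_{α/2} + z_β = 1.960 + 1.282 = 3.242.
n = 2 × (3.242 / 0.534)² = 2 × 6.071² = 2 × 36.86 = 73.7.
Round up to the next whole participant.

n = 74 per group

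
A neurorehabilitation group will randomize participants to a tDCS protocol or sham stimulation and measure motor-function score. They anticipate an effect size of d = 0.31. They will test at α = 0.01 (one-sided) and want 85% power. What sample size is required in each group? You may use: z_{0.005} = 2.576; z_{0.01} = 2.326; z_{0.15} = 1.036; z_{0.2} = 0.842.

For two independent groups with equal n: n = 2·((z_{α} + z_β) / d)².
z_{α} + z_β = 2.326 + 1.036 = 3.362.
n = 2 × (3.362 / 0.31)² = 2 × 10.845² = 2 × 117.62 = 235.2.
Round up to the next whole participant.

n = 236 per group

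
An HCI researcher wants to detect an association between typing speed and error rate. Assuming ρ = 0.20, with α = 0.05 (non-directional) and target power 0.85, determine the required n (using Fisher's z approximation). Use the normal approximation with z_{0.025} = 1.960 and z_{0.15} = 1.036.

n = 222

Fisher's z: C = ½·ln((1+r)/(1−r)) = ½·ln(1.5000) = 0.2027.
n = ((z_{α/2} + z_β)/C)² + 3.
(1.960 + 1.036) / 0.2027 = 2.996 / 0.2027 = 14.780.
n = 14.780² + 3 = 218.46 + 3 = 221.5.
Round up.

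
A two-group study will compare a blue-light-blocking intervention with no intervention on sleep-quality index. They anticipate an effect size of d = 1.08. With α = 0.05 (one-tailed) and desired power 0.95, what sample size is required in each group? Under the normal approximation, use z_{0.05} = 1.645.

For two independent groups with equal n: n = 2·((z_{α} + z_β) / d)².
z_{α} + z_β = 1.645 + 1.645 = 3.290.
n = 2 × (3.290 / 1.08)² = 2 × 3.046² = 2 × 9.28 = 18.6.
Round up to the next whole participant.

n = 19 per group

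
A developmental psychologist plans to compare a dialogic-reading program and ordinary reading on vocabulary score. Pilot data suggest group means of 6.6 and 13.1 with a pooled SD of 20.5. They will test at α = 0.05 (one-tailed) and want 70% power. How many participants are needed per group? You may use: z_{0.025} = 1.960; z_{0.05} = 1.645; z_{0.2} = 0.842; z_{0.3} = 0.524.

Cohen's d = |M₁ − M₂| / SD_pooled = |6.6 − 13.1| / 20.5 = 6.5 / 20.5 = 0.317.
For two independent groups with equal n: n = 2·((z_{α} + z_β) / d)².
z_{α} + z_β = 1.645 + 0.524 = 2.169.
n = 2 × (2.169 / 0.317)² = 2 × 6.842² = 2 × 46.82 = 93.6.
Round up to the next whole participant.

n = 94 per group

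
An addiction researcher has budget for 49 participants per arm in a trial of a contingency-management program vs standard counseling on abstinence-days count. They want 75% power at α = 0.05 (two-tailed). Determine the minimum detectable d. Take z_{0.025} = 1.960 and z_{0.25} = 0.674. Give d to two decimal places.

For two independent groups of n = 49 each: d_min = (z_{α/2} + z_β)·√(2/n).
z-sum = 1.960 + 0.674 = 2.634.
d_min = 2.634 × √(2/49) = 2.634 × 0.2020 = 0.532.

d_min ≈ 0.53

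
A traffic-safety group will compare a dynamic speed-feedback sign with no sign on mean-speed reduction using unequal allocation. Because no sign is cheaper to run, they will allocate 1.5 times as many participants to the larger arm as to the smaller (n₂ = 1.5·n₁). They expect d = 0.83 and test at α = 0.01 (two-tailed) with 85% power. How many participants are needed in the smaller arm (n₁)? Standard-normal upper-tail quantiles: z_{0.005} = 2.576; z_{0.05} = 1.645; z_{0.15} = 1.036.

With allocation ratio k = n₂/n₁ = 1.5, Var(x̄₁−x̄₂) = σ²(1/n₁ + 1/(k·n₁)) = σ²·(k+1)/(k·n₁).
So n₁ = (1 + 1/k)·((z_{α/2} + z_β)/d)² = 1.667 × (3.612/0.83)².
n₁ = 1.667 × 18.94 = 31.6.
Round up: n₁ = 32, giving n₂ = 1.5 × 32 = 48.

n₁ = 32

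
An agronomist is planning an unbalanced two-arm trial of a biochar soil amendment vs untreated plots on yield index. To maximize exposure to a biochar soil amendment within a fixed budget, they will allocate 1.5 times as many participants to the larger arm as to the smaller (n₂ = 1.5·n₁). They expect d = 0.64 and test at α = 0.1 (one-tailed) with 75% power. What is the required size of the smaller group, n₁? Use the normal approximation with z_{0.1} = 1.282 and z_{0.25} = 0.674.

n₁ = 16

With allocation ratio k = n₂/n₁ = 1.5, Var(x̄₁−x̄₂) = σ²(1/n₁ + 1/(k·n₁)) = σ²·(k+1)/(k·n₁).
So n₁ = (1 + 1/k)·((z_{α} + z_β)/d)² = 1.667 × (1.956/0.64)².
n₁ = 1.667 × 9.34 = 15.6.
Round up: n₁ = 16, giving n₂ = 1.5 × 16 = 24.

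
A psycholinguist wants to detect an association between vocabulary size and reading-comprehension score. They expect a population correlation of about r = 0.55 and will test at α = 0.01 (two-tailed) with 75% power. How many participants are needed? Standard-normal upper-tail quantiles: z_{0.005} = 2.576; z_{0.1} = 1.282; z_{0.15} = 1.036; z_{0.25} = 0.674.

n = 31

Fisher's z: C = ½·ln((1+r)/(1−r)) = ½·ln(3.4444) = 0.6184.
n = ((z_{α/2} + z_β)/C)² + 3.
(2.576 + 0.674) / 0.6184 = 3.250 / 0.6184 = 5.255.
n = 5.255² + 3 = 27.62 + 3 = 30.6.
Round up.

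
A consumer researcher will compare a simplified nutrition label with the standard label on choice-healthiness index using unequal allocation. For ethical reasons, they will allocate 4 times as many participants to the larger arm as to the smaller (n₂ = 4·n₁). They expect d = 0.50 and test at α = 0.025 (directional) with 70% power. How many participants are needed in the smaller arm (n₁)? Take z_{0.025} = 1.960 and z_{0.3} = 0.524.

n₁ = 31

With allocation ratio k = n₂/n₁ = 4, Var(x̄₁−x̄₂) = σ²(1/n₁ + 1/(k·n₁)) = σ²·(k+1)/(k·n₁).
So n₁ = (1 + 1/k)·((z_{α} + z_β)/d)² = 1.250 × (2.484/0.50)².
n₁ = 1.250 × 24.68 = 30.9.
Round up: n₁ = 31, giving n₂ = 4 × 31 = 124.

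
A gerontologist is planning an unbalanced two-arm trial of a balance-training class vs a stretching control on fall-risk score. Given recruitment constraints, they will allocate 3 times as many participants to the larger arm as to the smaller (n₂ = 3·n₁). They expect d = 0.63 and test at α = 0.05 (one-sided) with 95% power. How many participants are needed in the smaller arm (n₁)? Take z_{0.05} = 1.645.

n₁ = 37

With allocation ratio k = n₂/n₁ = 3, Var(x̄₁−x̄₂) = σ²(1/n₁ + 1/(k·n₁)) = σ²·(k+1)/(k·n₁).
So n₁ = (1 + 1/k)·((z_{α} + z_β)/d)² = 1.333 × (3.290/0.63)².
n₁ = 1.333 × 27.27 = 36.4.
Round up: n₁ = 37, giving n₂ = 3 × 37 = 111.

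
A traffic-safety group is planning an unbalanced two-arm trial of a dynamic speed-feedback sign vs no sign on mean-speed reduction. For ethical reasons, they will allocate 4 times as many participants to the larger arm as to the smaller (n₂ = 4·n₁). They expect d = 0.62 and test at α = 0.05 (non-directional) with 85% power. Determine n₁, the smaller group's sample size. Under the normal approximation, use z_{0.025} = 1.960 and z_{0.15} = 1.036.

With allocation ratio k = n₂/n₁ = 4, Var(x̄₁−x̄₂) = σ²(1/n₁ + 1/(k·n₁)) = σ²·(k+1)/(k·n₁).
So n₁ = (1 + 1/k)·((z_{α/2} + z_β)/d)² = 1.250 × (2.996/0.62)².
n₁ = 1.250 × 23.35 = 29.2.
Round up: n₁ = 30, giving n₂ = 4 × 30 = 120.

n₁ = 30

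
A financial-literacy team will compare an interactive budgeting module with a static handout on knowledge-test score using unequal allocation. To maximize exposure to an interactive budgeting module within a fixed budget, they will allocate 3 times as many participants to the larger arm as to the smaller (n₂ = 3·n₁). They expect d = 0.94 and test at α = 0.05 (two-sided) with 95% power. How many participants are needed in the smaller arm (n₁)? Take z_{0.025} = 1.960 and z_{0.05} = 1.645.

n₁ = 20

With allocation ratio k = n₂/n₁ = 3, Var(x̄₁−x̄₂) = σ²(1/n₁ + 1/(k·n₁)) = σ²·(k+1)/(k·n₁).
So n₁ = (1 + 1/k)·((z_{α/2} + z_β)/d)² = 1.333 × (3.605/0.94)².
n₁ = 1.333 × 14.71 = 19.6.
Round up: n₁ = 20, giving n₂ = 3 × 20 = 60.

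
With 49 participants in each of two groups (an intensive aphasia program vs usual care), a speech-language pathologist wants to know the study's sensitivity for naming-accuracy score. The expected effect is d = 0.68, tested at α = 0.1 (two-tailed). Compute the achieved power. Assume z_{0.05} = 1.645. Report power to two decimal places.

power ≈ 0.96

For two equal groups, power = Φ(d·√(n/2) − z_{α/2}).
d·√(n/2) = 0.68 × √(49/2) = 0.68 × 4.950 = 3.366.
z_β = 3.366 − 1.645 = 1.721.
Power = Φ(1.721) = 0.957.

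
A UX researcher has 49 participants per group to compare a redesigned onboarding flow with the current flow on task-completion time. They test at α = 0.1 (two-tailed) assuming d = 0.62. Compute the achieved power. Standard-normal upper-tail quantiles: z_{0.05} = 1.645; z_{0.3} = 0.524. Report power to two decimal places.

power ≈ 0.92

For two equal groups, power = Φ(d·√(n/2) − z_{α/2}).
d·√(n/2) = 0.62 × √(49/2) = 0.62 × 4.950 = 3.069.
z_β = 3.069 − 1.645 = 1.424.
Power = Φ(1.424) = 0.923.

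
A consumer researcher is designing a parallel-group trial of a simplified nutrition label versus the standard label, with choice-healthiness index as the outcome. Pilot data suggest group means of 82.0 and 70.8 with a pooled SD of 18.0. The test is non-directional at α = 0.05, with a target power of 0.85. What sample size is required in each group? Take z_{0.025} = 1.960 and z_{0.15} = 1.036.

Cohen's d = |M₁ − M₂| / SD_pooled = |82.0 − 70.8| / 18.0 = 11.2 / 18.0 = 0.622.
For two independent groups with equal n: n = 2·((z_{α/2} + z_β) / d)².
z_{α/2} + z_β = 1.960 + 1.036 = 2.996.
n = 2 × (2.996 / 0.622)² = 2 × 4.817² = 2 × 23.20 = 46.4.
Round up to the next whole participant.

n = 47 per group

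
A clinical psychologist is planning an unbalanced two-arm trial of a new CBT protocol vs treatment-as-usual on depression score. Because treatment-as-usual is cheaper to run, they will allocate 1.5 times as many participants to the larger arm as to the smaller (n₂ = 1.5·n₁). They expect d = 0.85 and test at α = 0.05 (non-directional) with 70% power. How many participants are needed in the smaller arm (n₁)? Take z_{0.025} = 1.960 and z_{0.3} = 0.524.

With allocation ratio k = n₂/n₁ = 1.5, Var(x̄₁−x̄₂) = σ²(1/n₁ + 1/(k·n₁)) = σ²·(k+1)/(k·n₁).
So n₁ = (1 + 1/k)·((z_{α/2} + z_β)/d)² = 1.667 × (2.484/0.85)².
n₁ = 1.667 × 8.54 = 14.2.
Round up: n₁ = 15, giving n₂ = ⌈1.5 × 15⌉ = ⌈22.5⌉ = 23.

n₁ = 15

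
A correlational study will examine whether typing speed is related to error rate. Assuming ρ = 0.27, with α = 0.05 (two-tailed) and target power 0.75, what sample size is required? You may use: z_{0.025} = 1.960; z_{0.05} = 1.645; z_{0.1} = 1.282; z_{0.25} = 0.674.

n = 94

Fisher's z: C = ½·ln((1+r)/(1−r)) = ½·ln(1.7397) = 0.2769.
n = ((z_{α/2} + z_β)/C)² + 3.
(1.960 + 0.674) / 0.2769 = 2.634 / 0.2769 = 9.512.
n = 9.512² + 3 = 90.49 + 3 = 93.5.
Round up.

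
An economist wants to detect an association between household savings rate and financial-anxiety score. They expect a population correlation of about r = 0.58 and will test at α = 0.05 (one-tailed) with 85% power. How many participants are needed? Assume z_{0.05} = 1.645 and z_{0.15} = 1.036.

n = 20

Fisher's z: C = ½·ln((1+r)/(1−r)) = ½·ln(3.7619) = 0.6625.
n = ((z_{α} + z_β)/C)² + 3.
(1.645 + 1.036) / 0.6625 = 2.681 / 0.6625 = 4.047.
n = 4.047² + 3 = 16.38 + 3 = 19.4.
Round up.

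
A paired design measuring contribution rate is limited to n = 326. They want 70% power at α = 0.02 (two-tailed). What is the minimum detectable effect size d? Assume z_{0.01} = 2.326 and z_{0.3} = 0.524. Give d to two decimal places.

For a single sample (or paired design) of n = 326: d_min = (z_{α/2} + z_β)/√n.
z-sum = 2.326 + 0.524 = 2.850.
d_min = 2.850 / √326 = 2.850 / 18.055 = 0.158.

d_min ≈ 0.16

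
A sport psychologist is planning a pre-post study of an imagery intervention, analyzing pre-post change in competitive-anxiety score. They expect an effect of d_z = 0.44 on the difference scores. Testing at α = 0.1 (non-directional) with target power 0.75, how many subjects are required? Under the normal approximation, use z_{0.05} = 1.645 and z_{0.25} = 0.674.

n = 28 pairs

For a paired (one-sample on differences) test: n = ((z_{α/2} + z_β) / d)².
z_{α/2} + z_β = 1.645 + 0.674 = 2.319.
n = (2.319 / 0.44)² = 5.270² = 27.78.
Round up.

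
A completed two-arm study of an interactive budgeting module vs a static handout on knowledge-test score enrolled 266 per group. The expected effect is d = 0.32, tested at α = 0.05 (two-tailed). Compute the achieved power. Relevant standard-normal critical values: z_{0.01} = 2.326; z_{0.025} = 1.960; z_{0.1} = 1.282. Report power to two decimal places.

power ≈ 0.96

For two equal groups, power = Φ(d·√(n/2) − z_{α/2}).
d·√(n/2) = 0.32 × √(266/2) = 0.32 × 11.533 = 3.690.
z_β = 3.690 − 1.960 = 1.730.
Power = Φ(1.730) = 0.958.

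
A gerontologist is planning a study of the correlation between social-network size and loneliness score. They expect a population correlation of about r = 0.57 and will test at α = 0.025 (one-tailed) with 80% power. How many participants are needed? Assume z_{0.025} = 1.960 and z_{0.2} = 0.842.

Fisher's z: C = ½·ln((1+r)/(1−r)) = ½·ln(3.6512) = 0.6475.
n = ((z_{α} + z_β)/C)² + 3.
(1.960 + 0.842) / 0.6475 = 2.802 / 0.6475 = 4.327.
n = 4.327² + 3 = 18.73 + 3 = 21.7.
Round up.

n = 22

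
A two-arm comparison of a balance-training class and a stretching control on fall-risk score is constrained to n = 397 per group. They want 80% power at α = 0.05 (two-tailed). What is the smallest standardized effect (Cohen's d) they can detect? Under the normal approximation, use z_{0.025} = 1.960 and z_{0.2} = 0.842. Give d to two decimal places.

d_min ≈ 0.20

For two independent groups of n = 397 each: d_min = (z_{α/2} + z_β)·√(2/n).
z-sum = 1.960 + 0.842 = 2.802.
d_min = 2.802 × √(2/397) = 2.802 × 0.0710 = 0.199.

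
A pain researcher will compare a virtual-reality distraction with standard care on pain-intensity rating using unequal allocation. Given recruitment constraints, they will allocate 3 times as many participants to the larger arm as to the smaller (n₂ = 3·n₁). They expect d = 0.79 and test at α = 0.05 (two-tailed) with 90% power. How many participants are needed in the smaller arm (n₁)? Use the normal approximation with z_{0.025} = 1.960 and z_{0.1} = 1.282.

n₁ = 23

With allocation ratio k = n₂/n₁ = 3, Var(x̄₁−x̄₂) = σ²(1/n₁ + 1/(k·n₁)) = σ²·(k+1)/(k·n₁).
So n₁ = (1 + 1/k)·((z_{α/2} + z_β)/d)² = 1.333 × (3.242/0.79)².
n₁ = 1.333 × 16.84 = 22.5.
Round up: n₁ = 23, giving n₂ = 3 × 23 = 69.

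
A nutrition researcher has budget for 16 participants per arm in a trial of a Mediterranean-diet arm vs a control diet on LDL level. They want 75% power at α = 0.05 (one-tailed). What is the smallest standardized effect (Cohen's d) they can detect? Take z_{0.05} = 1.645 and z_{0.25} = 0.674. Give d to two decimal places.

For two independent groups of n = 16 each: d_min = (z_{α} + z_β)·√(2/n).
z-sum = 1.645 + 0.674 = 2.319.
d_min = 2.319 × √(2/16) = 2.319 × 0.3536 = 0.820.

d_min ≈ 0.82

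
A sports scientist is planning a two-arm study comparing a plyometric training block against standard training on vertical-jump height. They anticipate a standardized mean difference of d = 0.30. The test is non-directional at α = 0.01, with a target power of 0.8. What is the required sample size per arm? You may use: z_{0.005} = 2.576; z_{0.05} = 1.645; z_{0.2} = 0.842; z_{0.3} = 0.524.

n = 260 per group

For two independent groups with equal n: n = 2·((z_{α/2} + z_β) / d)².
z_{α/2} + z_β = 2.576 + 0.842 = 3.418.
n = 2 × (3.418 / 0.30)² = 2 × 11.393² = 2 × 129.81 = 259.6.
Round up to the next whole participant.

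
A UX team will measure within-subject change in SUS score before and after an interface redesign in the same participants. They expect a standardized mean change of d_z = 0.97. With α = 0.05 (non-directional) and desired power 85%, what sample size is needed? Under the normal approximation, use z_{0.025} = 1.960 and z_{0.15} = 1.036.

For a paired (one-sample on differences) test: n = ((z_{α/2} + z_β) / d)².
z_{α/2} + z_β = 1.960 + 1.036 = 2.996.
n = (2.996 / 0.97)² = 3.089² = 9.54.
Round up.

n = 10 pairs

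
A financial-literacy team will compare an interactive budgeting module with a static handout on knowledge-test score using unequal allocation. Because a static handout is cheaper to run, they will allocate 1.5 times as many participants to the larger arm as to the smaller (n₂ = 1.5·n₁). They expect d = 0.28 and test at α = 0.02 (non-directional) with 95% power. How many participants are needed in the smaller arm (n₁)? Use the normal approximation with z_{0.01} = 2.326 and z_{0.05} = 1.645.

With allocation ratio k = n₂/n₁ = 1.5, Var(x̄₁−x̄₂) = σ²(1/n₁ + 1/(k·n₁)) = σ²·(k+1)/(k·n₁).
So n₁ = (1 + 1/k)·((z_{α/2} + z_β)/d)² = 1.667 × (3.971/0.28)².
n₁ = 1.667 × 201.13 = 335.2.
Round up: n₁ = 336, giving n₂ = 1.5 × 336 = 504.

n₁ = 336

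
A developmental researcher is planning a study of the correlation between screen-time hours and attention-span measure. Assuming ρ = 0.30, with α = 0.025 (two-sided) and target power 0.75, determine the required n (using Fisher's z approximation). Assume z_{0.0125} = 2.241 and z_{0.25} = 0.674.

Fisher's z: C = ½·ln((1+r)/(1−r)) = ½·ln(1.8571) = 0.3095.
n = ((z_{α/2} + z_β)/C)² + 3.
(2.241 + 0.674) / 0.3095 = 2.915 / 0.3095 = 9.418.
n = 9.418² + 3 = 88.71 + 3 = 91.7.
Round up.

n = 92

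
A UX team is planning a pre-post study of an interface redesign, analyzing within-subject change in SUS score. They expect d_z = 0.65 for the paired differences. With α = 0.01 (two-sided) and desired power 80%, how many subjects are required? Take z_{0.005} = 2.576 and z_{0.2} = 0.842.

For a paired (one-sample on differences) test: n = ((z_{α/2} + z_β) / d)².
z_{α/2} + z_β = 2.576 + 0.842 = 3.418.
n = (3.418 / 0.65)² = 5.258² = 27.65.
Round up.

n = 28 pairs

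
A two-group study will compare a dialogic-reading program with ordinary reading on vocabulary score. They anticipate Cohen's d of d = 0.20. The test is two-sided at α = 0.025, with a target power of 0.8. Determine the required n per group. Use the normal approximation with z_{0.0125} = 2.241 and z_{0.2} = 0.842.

n = 476 per group

For two independent groups with equal n: n = 2·((z_{α/2} + z_β) / d)².
z_{α/2} + z_β = 2.241 + 0.842 = 3.083.
n = 2 × (3.083 / 0.20)² = 2 × 15.415² = 2 × 237.62 = 475.2.
Round up to the next whole participant.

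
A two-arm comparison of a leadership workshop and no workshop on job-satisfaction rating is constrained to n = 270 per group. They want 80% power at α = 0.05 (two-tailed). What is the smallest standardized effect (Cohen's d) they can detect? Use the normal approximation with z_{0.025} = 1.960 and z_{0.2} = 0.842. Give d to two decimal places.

For two independent groups of n = 270 each: d_min = (z_{α/2} + z_β)·√(2/n).
z-sum = 1.960 + 0.842 = 2.802.
d_min = 2.802 × √(2/270) = 2.802 × 0.0861 = 0.241.

d_min ≈ 0.24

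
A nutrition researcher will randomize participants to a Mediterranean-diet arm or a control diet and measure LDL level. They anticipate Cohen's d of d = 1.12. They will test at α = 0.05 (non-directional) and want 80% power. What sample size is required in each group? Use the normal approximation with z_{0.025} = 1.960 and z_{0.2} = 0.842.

n = 13 per group

For two independent groups with equal n: n = 2·((z_{α/2} + z_β) / d)².
z_{α/2} + z_β = 1.960 + 0.842 = 2.802.
n = 2 × (2.802 / 1.12)² = 2 × 2.502² = 2 × 6.26 = 12.5.
Round up to the next whole participant.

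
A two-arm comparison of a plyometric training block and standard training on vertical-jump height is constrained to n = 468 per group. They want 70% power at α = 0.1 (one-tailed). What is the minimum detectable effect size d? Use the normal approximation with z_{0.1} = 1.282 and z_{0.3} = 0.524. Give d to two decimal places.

For two independent groups of n = 468 each: d_min = (z_{α} + z_β)·√(2/n).
z-sum = 1.282 + 0.524 = 1.806.
d_min = 1.806 × √(2/468) = 1.806 × 0.0654 = 0.118.

d_min ≈ 0.12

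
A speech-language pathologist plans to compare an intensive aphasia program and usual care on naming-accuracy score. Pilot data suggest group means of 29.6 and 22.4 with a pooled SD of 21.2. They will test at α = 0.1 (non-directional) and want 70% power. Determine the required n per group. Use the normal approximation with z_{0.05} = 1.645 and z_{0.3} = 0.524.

Cohen's d = |M₁ − M₂| / SD_pooled = |29.6 − 22.4| / 21.2 = 7.2 / 21.2 = 0.340.
For two independent groups with equal n: n = 2·((z_{α/2} + z_β) / d)².
z_{α/2} + z_β = 1.645 + 0.524 = 2.169.
n = 2 × (2.169 / 0.340)² = 2 × 6.379² = 2 × 40.70 = 81.4.
Round up to the next whole participant.

n = 82 per group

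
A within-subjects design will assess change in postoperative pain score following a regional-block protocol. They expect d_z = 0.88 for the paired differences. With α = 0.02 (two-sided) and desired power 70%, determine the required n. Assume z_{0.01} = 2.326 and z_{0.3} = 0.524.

n = 11 pairs

For a paired (one-sample on differences) test: n = ((z_{α/2} + z_β) / d)².
z_{α/2} + z_β = 2.326 + 0.524 = 2.850.
n = (2.850 / 0.88)² = 3.239² = 10.49.
Round up.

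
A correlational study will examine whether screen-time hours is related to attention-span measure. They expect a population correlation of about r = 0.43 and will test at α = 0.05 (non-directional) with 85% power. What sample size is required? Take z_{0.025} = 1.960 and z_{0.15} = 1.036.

n = 46

Fisher's z: C = ½·ln((1+r)/(1−r)) = ½·ln(2.5088) = 0.4599.
n = ((z_{α/2} + z_β)/C)² + 3.
(1.960 + 1.036) / 0.4599 = 2.996 / 0.4599 = 6.514.
n = 6.514² + 3 = 42.44 + 3 = 45.4.
Round up.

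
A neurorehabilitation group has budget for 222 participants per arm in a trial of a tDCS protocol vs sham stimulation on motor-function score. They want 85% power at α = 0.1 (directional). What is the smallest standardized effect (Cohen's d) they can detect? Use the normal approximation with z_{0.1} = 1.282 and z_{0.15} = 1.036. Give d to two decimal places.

For two independent groups of n = 222 each: d_min = (z_{α} + z_β)·√(2/n).
z-sum = 1.282 + 1.036 = 2.318.
d_min = 2.318 × √(2/222) = 2.318 × 0.0949 = 0.220.

d_min ≈ 0.22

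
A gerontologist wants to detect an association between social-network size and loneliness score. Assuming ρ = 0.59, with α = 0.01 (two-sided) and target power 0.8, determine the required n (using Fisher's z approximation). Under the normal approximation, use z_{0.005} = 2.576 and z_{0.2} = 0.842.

n = 29

Fisher's z: C = ½·ln((1+r)/(1−r)) = ½·ln(3.8780) = 0.6777.
n = ((z_{α/2} + z_β)/C)² + 3.
(2.576 + 0.842) / 0.6777 = 3.418 / 0.6777 = 5.044.
n = 5.044² + 3 = 25.44 + 3 = 28.4.
Round up.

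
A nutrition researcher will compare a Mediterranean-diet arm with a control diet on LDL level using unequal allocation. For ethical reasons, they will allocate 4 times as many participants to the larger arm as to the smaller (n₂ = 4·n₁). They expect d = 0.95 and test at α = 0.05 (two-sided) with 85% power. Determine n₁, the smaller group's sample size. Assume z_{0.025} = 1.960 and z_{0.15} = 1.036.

n₁ = 13

With allocation ratio k = n₂/n₁ = 4, Var(x̄₁−x̄₂) = σ²(1/n₁ + 1/(k·n₁)) = σ²·(k+1)/(k·n₁).
So n₁ = (1 + 1/k)·((z_{α/2} + z_β)/d)² = 1.250 × (2.996/0.95)².
n₁ = 1.250 × 9.95 = 12.4.
Round up: n₁ = 13, giving n₂ = 4 × 13 = 52.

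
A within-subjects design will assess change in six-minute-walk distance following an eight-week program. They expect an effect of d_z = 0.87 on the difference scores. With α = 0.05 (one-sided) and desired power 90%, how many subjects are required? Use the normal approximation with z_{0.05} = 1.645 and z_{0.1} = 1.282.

n = 12 pairs

For a paired (one-sample on differences) test: n = ((z_{α} + z_β) / d)².
z_{α} + z_β = 1.645 + 1.282 = 2.927.
n = (2.927 / 0.87)² = 3.364² = 11.32.
Round up.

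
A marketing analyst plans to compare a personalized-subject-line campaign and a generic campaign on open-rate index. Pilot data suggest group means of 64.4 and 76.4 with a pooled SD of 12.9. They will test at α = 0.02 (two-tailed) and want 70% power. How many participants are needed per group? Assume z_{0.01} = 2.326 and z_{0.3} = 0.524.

n = 19 per group

Cohen's d = |M₁ − M₂| / SD_pooled = |64.4 − 76.4| / 12.9 = 12.0 / 12.9 = 0.930.
For two independent groups with equal n: n = 2·((z_{α/2} + z_β) / d)².
z_{α/2} + z_β = 2.326 + 0.524 = 2.850.
n = 2 × (2.850 / 0.930)² = 2 × 3.065² = 2 × 9.39 = 18.8.
Round up to the next whole participant.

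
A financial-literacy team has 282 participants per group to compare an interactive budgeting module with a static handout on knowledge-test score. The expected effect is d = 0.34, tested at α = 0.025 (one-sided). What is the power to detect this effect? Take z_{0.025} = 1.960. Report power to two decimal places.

power ≈ 0.98

For two equal groups, power = Φ(d·√(n/2) − z_{α}).
d·√(n/2) = 0.34 × √(282/2) = 0.34 × 11.874 = 4.037.
z_β = 4.037 − 1.960 = 2.077.
Power = Φ(2.077) = 0.981.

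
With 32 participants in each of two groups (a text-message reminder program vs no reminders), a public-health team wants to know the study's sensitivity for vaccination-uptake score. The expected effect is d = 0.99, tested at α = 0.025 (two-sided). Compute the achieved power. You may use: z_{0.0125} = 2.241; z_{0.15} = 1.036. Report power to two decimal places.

power ≈ 0.96

For two equal groups, power = Φ(d·√(n/2) − z_{α/2}).
d·√(n/2) = 0.99 × √(32/2) = 0.99 × 4.000 = 3.960.
z_β = 3.960 − 2.241 = 1.719.
Power = Φ(1.719) = 0.957.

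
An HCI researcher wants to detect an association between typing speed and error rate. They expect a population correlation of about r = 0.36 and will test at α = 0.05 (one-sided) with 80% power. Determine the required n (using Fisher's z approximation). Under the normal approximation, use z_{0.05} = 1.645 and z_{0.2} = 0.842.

n = 47

Fisher's z: C = ½·ln((1+r)/(1−r)) = ½·ln(2.1250) = 0.3769.
n = ((z_{α} + z_β)/C)² + 3.
(1.645 + 0.842) / 0.3769 = 2.487 / 0.3769 = 6.599.
n = 6.599² + 3 = 43.54 + 3 = 46.5.
Round up.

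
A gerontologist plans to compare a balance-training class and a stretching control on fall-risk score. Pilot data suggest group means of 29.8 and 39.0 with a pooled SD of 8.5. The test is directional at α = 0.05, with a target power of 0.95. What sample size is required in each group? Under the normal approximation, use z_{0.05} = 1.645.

n = 19 per group

Cohen's d = |M₁ − M₂| / SD_pooled = |29.8 − 39.0| / 8.5 = 9.2 / 8.5 = 1.082.
For two independent groups with equal n: n = 2·((z_{α} + z_β) / d)².
z_{α} + z_β = 1.645 + 1.645 = 3.290.
n = 2 × (3.290 / 1.082)² = 2 × 3.041² = 2 × 9.25 = 18.5.
Round up to the next whole participant.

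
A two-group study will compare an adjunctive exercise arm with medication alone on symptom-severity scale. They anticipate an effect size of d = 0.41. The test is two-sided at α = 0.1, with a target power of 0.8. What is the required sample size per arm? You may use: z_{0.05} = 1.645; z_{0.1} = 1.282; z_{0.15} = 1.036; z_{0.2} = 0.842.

For two independent groups with equal n: n = 2·((z_{α/2} + z_β) / d)².
z_{α/2} + z_β = 1.645 + 0.842 = 2.487.
n = 2 × (2.487 / 0.41)² = 2 × 6.066² = 2 × 36.79 = 73.6.
Round up to the next whole participant.

n = 74 per group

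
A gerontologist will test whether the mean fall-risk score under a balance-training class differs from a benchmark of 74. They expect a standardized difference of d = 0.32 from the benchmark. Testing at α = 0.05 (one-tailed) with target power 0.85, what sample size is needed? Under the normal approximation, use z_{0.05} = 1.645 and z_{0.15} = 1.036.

n = 71

For a one-sample test: n = ((z_{α} + z_β) / d)².
z_{α} + z_β = 1.645 + 1.036 = 2.681.
n = (2.681 / 0.32)² = 8.378² = 70.19.
Round up.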